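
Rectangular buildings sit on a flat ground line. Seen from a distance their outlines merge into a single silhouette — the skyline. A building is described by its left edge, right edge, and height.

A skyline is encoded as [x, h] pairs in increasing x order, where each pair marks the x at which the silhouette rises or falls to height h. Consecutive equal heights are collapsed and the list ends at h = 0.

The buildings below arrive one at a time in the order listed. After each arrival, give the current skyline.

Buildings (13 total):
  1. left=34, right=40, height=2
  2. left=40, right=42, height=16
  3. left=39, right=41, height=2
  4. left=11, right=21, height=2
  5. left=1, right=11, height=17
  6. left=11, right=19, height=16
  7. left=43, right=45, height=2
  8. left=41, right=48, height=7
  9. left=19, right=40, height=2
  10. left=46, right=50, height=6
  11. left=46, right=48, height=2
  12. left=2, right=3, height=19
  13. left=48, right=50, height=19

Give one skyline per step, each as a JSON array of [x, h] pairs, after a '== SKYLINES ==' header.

== SKYLINES ==
[[34,2],[40,0]]
[[34,2],[40,16],[42,0]]
[[34,2],[40,16],[42,0]]
[[11,2],[21,0],[34,2],[40,16],[42,0]]
[[1,17],[11,2],[21,0],[34,2],[40,16],[42,0]]
[[1,17],[11,16],[19,2],[21,0],[34,2],[40,16],[42,0]]
[[1,17],[11,16],[19,2],[21,0],[34,2],[40,16],[42,0],[43,2],[45,0]]
[[1,17],[11,16],[19,2],[21,0],[34,2],[40,16],[42,7],[48,0]]
[[1,17],[11,16],[19,2],[40,16],[42,7],[48,0]]
[[1,17],[11,16],[19,2],[40,16],[42,7],[48,6],[50,0]]
[[1,17],[11,16],[19,2],[40,16],[42,7],[48,6],[50,0]]
[[1,17],[2,19],[3,17],[11,16],[19,2],[40,16],[42,7],[48,6],[50,0]]
[[1,17],[2,19],[3,17],[11,16],[19,2],[40,16],[42,7],[48,19],[50,0]]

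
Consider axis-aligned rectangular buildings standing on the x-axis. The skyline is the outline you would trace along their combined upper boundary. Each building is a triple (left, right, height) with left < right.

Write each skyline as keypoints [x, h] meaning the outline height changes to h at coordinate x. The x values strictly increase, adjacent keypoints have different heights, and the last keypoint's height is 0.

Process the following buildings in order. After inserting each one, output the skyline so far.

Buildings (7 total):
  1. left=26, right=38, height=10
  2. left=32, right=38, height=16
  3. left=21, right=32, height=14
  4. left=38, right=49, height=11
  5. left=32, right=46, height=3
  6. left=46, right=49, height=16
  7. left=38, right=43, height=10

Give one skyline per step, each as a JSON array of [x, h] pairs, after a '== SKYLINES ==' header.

== SKYLINES ==
[[26,10],[38,0]]
[[26,10],[32,16],[38,0]]
[[21,14],[32,16],[38,0]]
[[21,14],[32,16],[38,11],[49,0]]
[[21,14],[32,16],[38,11],[49,0]]
[[21,14],[32,16],[38,11],[46,16],[49,0]]
[[21,14],[32,16],[38,11],[46,16],[49,0]]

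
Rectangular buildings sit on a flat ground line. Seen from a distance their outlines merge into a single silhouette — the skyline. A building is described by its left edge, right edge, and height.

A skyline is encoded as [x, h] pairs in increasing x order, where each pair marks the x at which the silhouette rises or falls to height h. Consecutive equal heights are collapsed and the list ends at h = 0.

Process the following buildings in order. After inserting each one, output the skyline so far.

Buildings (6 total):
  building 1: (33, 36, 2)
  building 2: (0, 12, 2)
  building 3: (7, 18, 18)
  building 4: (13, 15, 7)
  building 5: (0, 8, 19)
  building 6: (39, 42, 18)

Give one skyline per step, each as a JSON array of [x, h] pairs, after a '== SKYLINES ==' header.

== SKYLINES ==
[[33,2],[36,0]]
[[0,2],[12,0],[33,2],[36,0]]
[[0,2],[7,18],[18,0],[33,2],[36,0]]
[[0,2],[7,18],[18,0],[33,2],[36,0]]
[[0,19],[8,18],[18,0],[33,2],[36,0]]
[[0,19],[8,18],[18,0],[33,2],[36,0],[39,18],[42,0]]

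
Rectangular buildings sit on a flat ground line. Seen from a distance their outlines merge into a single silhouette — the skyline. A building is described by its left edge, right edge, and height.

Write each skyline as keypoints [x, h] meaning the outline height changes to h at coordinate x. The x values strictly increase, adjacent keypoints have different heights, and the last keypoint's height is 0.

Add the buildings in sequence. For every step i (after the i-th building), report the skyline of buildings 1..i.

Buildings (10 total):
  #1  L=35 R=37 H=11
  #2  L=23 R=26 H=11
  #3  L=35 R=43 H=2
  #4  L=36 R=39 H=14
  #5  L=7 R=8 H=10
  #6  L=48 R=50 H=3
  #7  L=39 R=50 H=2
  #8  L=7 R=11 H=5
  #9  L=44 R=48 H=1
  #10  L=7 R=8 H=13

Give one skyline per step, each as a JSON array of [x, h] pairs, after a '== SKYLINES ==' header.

== SKYLINES ==
[[35,11],[37,0]]
[[23,11],[26,0],[35,11],[37,0]]
[[23,11],[26,0],[35,11],[37,2],[43,0]]
[[23,11],[26,0],[35,11],[36,14],[39,2],[43,0]]
[[7,10],[8,0],[23,11],[26,0],[35,11],[36,14],[39,2],[43,0]]
[[7,10],[8,0],[23,11],[26,0],[35,11],[36,14],[39,2],[43,0],[48,3],[50,0]]
[[7,10],[8,0],[23,11],[26,0],[35,11],[36,14],[39,2],[48,3],[50,0]]
[[7,10],[8,5],[11,0],[23,11],[26,0],[35,11],[36,14],[39,2],[48,3],[50,0]]
[[7,10],[8,5],[11,0],[23,11],[26,0],[35,11],[36,14],[39,2],[48,3],[50,0]]
[[7,13],[8,5],[11,0],[23,11],[26,0],[35,11],[36,14],[39,2],[48,3],[50,0]]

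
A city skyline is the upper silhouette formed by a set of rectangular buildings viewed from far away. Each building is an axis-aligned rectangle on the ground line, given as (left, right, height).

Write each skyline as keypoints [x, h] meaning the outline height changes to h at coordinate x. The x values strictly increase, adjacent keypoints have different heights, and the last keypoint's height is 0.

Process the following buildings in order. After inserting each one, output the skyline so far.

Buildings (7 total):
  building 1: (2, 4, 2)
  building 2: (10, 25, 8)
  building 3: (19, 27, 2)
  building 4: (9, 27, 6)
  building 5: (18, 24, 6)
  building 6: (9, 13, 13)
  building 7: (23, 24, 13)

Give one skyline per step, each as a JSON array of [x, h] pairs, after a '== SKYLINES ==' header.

== SKYLINES ==
[[2,2],[4,0]]
[[2,2],[4,0],[10,8],[25,0]]
[[2,2],[4,0],[10,8],[25,2],[27,0]]
[[2,2],[4,0],[9,6],[10,8],[25,6],[27,0]]
[[2,2],[4,0],[9,6],[10,8],[25,6],[27,0]]
[[2,2],[4,0],[9,13],[13,8],[25,6],[27,0]]
[[2,2],[4,0],[9,13],[13,8],[23,13],[24,8],[25,6],[27,0]]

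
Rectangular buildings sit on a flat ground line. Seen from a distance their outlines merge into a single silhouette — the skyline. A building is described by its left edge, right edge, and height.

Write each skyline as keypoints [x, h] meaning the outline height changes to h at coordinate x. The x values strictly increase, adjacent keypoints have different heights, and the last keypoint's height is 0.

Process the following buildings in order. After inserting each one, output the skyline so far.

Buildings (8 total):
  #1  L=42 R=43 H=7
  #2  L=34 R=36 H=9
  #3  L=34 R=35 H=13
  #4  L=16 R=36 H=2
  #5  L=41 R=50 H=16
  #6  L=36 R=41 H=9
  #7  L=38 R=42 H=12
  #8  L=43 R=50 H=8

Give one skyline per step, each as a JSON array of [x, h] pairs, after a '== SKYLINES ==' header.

== SKYLINES ==
[[42,7],[43,0]]
[[34,9],[36,0],[42,7],[43,0]]
[[34,13],[35,9],[36,0],[42,7],[43,0]]
[[16,2],[34,13],[35,9],[36,0],[42,7],[43,0]]
[[16,2],[34,13],[35,9],[36,0],[41,16],[50,0]]
[[16,2],[34,13],[35,9],[41,16],[50,0]]
[[16,2],[34,13],[35,9],[38,12],[41,16],[50,0]]
[[16,2],[34,13],[35,9],[38,12],[41,16],[50,0]]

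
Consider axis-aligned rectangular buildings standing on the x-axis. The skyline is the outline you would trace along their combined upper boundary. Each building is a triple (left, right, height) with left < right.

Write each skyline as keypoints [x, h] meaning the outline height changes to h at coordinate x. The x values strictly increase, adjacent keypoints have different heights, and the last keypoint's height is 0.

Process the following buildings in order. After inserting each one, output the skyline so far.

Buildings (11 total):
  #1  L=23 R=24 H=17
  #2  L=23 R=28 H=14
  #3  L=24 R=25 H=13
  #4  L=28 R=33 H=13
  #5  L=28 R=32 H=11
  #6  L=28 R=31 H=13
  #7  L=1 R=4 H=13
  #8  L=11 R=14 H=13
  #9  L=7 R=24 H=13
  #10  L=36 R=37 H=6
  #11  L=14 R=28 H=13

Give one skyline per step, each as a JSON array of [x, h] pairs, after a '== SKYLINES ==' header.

== SKYLINES ==
[[23,17],[24,0]]
[[23,17],[24,14],[28,0]]
[[23,17],[24,14],[28,0]]
[[23,17],[24,14],[28,13],[33,0]]
[[23,17],[24,14],[28,13],[33,0]]
[[23,17],[24,14],[28,13],[33,0]]
[[1,13],[4,0],[23,17],[24,14],[28,13],[33,0]]
[[1,13],[4,0],[11,13],[14,0],[23,17],[24,14],[28,13],[33,0]]
[[1,13],[4,0],[7,13],[23,17],[24,14],[28,13],[33,0]]
[[1,13],[4,0],[7,13],[23,17],[24,14],[28,13],[33,0],[36,6],[37,0]]
[[1,13],[4,0],[7,13],[23,17],[24,14],[28,13],[33,0],[36,6],[37,0]]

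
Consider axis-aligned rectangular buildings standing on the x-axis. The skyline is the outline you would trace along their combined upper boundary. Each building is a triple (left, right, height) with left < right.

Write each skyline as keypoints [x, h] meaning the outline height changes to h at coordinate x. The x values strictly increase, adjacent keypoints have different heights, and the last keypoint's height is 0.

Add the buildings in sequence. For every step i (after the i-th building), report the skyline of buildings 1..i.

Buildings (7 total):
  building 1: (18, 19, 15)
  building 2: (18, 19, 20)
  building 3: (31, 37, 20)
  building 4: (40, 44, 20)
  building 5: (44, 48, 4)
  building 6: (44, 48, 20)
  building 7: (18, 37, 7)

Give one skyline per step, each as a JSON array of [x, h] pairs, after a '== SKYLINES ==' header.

== SKYLINES ==
[[18,15],[19,0]]
[[18,20],[19,0]]
[[18,20],[19,0],[31,20],[37,0]]
[[18,20],[19,0],[31,20],[37,0],[40,20],[44,0]]
[[18,20],[19,0],[31,20],[37,0],[40,20],[44,4],[48,0]]
[[18,20],[19,0],[31,20],[37,0],[40,20],[48,0]]
[[18,20],[19,7],[31,20],[37,0],[40,20],[48,0]]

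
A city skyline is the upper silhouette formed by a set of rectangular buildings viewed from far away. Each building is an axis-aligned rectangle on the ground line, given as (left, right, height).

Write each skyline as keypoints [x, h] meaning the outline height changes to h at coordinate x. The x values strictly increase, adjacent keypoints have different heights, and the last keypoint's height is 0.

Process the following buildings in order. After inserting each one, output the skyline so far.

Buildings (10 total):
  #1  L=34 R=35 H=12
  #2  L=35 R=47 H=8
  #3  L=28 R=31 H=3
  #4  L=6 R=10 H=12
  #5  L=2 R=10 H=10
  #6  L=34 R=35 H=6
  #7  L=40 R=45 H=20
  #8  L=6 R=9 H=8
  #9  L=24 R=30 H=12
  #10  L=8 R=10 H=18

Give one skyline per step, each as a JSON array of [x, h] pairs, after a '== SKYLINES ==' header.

== SKYLINES ==
[[34,12],[35,0]]
[[34,12],[35,8],[47,0]]
[[28,3],[31,0],[34,12],[35,8],[47,0]]
[[6,12],[10,0],[28,3],[31,0],[34,12],[35,8],[47,0]]
[[2,10],[6,12],[10,0],[28,3],[31,0],[34,12],[35,8],[47,0]]
[[2,10],[6,12],[10,0],[28,3],[31,0],[34,12],[35,8],[47,0]]
[[2,10],[6,12],[10,0],[28,3],[31,0],[34,12],[35,8],[40,20],[45,8],[47,0]]
[[2,10],[6,12],[10,0],[28,3],[31,0],[34,12],[35,8],[40,20],[45,8],[47,0]]
[[2,10],[6,12],[10,0],[24,12],[30,3],[31,0],[34,12],[35,8],[40,20],[45,8],[47,0]]
[[2,10],[6,12],[8,18],[10,0],[24,12],[30,3],[31,0],[34,12],[35,8],[40,20],[45,8],[47,0]]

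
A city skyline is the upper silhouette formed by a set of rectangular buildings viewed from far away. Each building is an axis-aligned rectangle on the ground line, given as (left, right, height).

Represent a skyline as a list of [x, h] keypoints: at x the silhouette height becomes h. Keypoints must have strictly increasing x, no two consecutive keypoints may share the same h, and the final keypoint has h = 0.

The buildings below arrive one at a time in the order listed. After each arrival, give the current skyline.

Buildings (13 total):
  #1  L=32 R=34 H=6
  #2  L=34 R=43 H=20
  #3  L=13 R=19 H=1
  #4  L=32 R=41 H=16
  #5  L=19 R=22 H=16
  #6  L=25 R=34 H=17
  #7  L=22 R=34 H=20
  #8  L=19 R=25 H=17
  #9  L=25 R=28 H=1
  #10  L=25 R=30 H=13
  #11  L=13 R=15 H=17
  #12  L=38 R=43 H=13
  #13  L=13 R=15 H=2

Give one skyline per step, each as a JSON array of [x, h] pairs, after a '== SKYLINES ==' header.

== SKYLINES ==
[[32,6],[34,0]]
[[32,6],[34,20],[43,0]]
[[13,1],[19,0],[32,6],[34,20],[43,0]]
[[13,1],[19,0],[32,16],[34,20],[43,0]]
[[13,1],[19,16],[22,0],[32,16],[34,20],[43,0]]
[[13,1],[19,16],[22,0],[25,17],[34,20],[43,0]]
[[13,1],[19,16],[22,20],[43,0]]
[[13,1],[19,17],[22,20],[43,0]]
[[13,1],[19,17],[22,20],[43,0]]
[[13,1],[19,17],[22,20],[43,0]]
[[13,17],[15,1],[19,17],[22,20],[43,0]]
[[13,17],[15,1],[19,17],[22,20],[43,0]]
[[13,17],[15,1],[19,17],[22,20],[43,0]]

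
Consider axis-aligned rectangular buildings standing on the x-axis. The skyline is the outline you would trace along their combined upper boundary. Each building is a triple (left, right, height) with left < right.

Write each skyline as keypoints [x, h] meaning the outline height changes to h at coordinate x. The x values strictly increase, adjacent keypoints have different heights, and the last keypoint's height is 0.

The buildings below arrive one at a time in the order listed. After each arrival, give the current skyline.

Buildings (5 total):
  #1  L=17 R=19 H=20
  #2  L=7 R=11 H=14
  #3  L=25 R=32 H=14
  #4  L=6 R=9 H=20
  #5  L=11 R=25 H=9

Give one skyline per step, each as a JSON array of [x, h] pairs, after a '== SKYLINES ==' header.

== SKYLINES ==
[[17,20],[19,0]]
[[7,14],[11,0],[17,20],[19,0]]
[[7,14],[11,0],[17,20],[19,0],[25,14],[32,0]]
[[6,20],[9,14],[11,0],[17,20],[19,0],[25,14],[32,0]]
[[6,20],[9,14],[11,9],[17,20],[19,9],[25,14],[32,0]]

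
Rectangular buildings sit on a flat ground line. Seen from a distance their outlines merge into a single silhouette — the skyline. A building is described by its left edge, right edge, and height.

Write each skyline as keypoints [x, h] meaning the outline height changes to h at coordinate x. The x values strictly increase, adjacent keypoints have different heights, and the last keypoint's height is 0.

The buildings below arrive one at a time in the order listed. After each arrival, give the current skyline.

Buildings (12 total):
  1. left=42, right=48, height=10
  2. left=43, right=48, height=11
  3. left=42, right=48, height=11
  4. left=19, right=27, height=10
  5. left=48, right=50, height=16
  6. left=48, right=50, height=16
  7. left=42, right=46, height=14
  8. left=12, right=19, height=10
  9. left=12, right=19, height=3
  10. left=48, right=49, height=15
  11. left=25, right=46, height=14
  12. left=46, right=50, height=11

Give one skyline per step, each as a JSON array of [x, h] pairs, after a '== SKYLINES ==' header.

== SKYLINES ==
[[42,10],[48,0]]
[[42,10],[43,11],[48,0]]
[[42,11],[48,0]]
[[19,10],[27,0],[42,11],[48,0]]
[[19,10],[27,0],[42,11],[48,16],[50,0]]
[[19,10],[27,0],[42,11],[48,16],[50,0]]
[[19,10],[27,0],[42,14],[46,11],[48,16],[50,0]]
[[12,10],[27,0],[42,14],[46,11],[48,16],[50,0]]
[[12,10],[27,0],[42,14],[46,11],[48,16],[50,0]]
[[12,10],[27,0],[42,14],[46,11],[48,16],[50,0]]
[[12,10],[25,14],[46,11],[48,16],[50,0]]
[[12,10],[25,14],[46,11],[48,16],[50,0]]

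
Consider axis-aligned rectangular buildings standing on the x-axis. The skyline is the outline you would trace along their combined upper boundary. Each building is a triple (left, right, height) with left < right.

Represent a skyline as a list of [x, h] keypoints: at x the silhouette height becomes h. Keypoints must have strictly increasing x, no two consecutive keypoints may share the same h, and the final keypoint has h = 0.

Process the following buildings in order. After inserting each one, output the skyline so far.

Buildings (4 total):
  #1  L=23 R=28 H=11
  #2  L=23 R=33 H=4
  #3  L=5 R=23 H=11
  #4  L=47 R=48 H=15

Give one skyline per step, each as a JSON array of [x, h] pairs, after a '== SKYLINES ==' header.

== SKYLINES ==
[[23,11],[28,0]]
[[23,11],[28,4],[33,0]]
[[5,11],[28,4],[33,0]]
[[5,11],[28,4],[33,0],[47,15],[48,0]]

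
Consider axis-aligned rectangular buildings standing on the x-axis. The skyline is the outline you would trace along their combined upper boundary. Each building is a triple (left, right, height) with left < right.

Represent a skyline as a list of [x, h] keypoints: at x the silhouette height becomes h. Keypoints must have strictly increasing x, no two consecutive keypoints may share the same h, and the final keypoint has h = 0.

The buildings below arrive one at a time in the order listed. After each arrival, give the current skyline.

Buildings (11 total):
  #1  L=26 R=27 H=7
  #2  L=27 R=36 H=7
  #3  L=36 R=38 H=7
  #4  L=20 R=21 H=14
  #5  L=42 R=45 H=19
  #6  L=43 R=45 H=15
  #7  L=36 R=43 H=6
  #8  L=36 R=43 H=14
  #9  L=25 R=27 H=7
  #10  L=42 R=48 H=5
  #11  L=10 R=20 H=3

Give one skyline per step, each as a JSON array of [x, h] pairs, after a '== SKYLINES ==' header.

== SKYLINES ==
[[26,7],[27,0]]
[[26,7],[36,0]]
[[26,7],[38,0]]
[[20,14],[21,0],[26,7],[38,0]]
[[20,14],[21,0],[26,7],[38,0],[42,19],[45,0]]
[[20,14],[21,0],[26,7],[38,0],[42,19],[45,0]]
[[20,14],[21,0],[26,7],[38,6],[42,19],[45,0]]
[[20,14],[21,0],[26,7],[36,14],[42,19],[45,0]]
[[20,14],[21,0],[25,7],[36,14],[42,19],[45,0]]
[[20,14],[21,0],[25,7],[36,14],[42,19],[45,5],[48,0]]
[[10,3],[20,14],[21,0],[25,7],[36,14],[42,19],[45,5],[48,0]]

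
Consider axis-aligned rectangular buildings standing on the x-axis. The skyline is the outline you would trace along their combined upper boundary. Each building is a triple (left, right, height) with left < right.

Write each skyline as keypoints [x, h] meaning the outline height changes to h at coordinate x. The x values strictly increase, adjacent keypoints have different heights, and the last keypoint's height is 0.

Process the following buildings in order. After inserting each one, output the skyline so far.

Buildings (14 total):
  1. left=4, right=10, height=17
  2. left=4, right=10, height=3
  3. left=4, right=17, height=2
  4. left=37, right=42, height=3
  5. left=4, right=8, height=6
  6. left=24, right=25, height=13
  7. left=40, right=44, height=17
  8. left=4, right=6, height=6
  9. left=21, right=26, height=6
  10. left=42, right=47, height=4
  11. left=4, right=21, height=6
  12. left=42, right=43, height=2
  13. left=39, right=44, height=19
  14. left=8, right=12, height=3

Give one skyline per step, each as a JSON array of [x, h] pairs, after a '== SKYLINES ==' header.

== SKYLINES ==
[[4,17],[10,0]]
[[4,17],[10,0]]
[[4,17],[10,2],[17,0]]
[[4,17],[10,2],[17,0],[37,3],[42,0]]
[[4,17],[10,2],[17,0],[37,3],[42,0]]
[[4,17],[10,2],[17,0],[24,13],[25,0],[37,3],[42,0]]
[[4,17],[10,2],[17,0],[24,13],[25,0],[37,3],[40,17],[44,0]]
[[4,17],[10,2],[17,0],[24,13],[25,0],[37,3],[40,17],[44,0]]
[[4,17],[10,2],[17,0],[21,6],[24,13],[25,6],[26,0],[37,3],[40,17],[44,0]]
[[4,17],[10,2],[17,0],[21,6],[24,13],[25,6],[26,0],[37,3],[40,17],[44,4],[47,0]]
[[4,17],[10,6],[24,13],[25,6],[26,0],[37,3],[40,17],[44,4],[47,0]]
[[4,17],[10,6],[24,13],[25,6],[26,0],[37,3],[40,17],[44,4],[47,0]]
[[4,17],[10,6],[24,13],[25,6],[26,0],[37,3],[39,19],[44,4],[47,0]]
[[4,17],[10,6],[24,13],[25,6],[26,0],[37,3],[39,19],[44,4],[47,0]]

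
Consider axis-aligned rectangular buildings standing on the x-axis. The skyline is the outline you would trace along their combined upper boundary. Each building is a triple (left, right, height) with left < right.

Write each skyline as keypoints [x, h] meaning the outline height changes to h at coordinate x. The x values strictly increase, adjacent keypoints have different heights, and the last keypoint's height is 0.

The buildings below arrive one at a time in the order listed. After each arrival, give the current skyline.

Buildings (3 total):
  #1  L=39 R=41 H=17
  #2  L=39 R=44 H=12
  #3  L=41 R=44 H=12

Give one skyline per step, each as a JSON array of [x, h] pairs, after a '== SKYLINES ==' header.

== SKYLINES ==
[[39,17],[41,0]]
[[39,17],[41,12],[44,0]]
[[39,17],[41,12],[44,0]]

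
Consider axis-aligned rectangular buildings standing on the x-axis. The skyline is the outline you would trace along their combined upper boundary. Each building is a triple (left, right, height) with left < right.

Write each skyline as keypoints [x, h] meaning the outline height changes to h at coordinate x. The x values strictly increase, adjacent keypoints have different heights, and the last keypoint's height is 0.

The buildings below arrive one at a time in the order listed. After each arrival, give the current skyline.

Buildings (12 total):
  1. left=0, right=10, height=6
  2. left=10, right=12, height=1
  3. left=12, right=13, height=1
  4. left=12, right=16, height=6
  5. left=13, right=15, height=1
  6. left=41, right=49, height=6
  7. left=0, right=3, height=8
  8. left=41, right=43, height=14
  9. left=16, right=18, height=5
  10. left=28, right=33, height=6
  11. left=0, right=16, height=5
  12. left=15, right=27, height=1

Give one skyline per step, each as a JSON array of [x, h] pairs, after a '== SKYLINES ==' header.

== SKYLINES ==
[[0,6],[10,0]]
[[0,6],[10,1],[12,0]]
[[0,6],[10,1],[13,0]]
[[0,6],[10,1],[12,6],[16,0]]
[[0,6],[10,1],[12,6],[16,0]]
[[0,6],[10,1],[12,6],[16,0],[41,6],[49,0]]
[[0,8],[3,6],[10,1],[12,6],[16,0],[41,6],[49,0]]
[[0,8],[3,6],[10,1],[12,6],[16,0],[41,14],[43,6],[49,0]]
[[0,8],[3,6],[10,1],[12,6],[16,5],[18,0],[41,14],[43,6],[49,0]]
[[0,8],[3,6],[10,1],[12,6],[16,5],[18,0],[28,6],[33,0],[41,14],[43,6],[49,0]]
[[0,8],[3,6],[10,5],[12,6],[16,5],[18,0],[28,6],[33,0],[41,14],[43,6],[49,0]]
[[0,8],[3,6],[10,5],[12,6],[16,5],[18,1],[27,0],[28,6],[33,0],[41,14],[43,6],[49,0]]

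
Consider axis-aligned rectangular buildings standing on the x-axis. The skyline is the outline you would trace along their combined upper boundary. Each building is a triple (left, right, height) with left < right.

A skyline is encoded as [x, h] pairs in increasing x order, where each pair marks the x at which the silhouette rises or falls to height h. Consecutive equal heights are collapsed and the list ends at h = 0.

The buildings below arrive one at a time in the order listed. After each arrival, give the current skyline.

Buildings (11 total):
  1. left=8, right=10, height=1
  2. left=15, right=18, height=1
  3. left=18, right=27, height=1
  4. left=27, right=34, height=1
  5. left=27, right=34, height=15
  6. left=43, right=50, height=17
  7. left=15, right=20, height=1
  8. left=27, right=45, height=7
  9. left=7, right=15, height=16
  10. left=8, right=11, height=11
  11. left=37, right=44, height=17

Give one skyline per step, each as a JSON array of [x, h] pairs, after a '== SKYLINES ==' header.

== SKYLINES ==
[[8,1],[10,0]]
[[8,1],[10,0],[15,1],[18,0]]
[[8,1],[10,0],[15,1],[27,0]]
[[8,1],[10,0],[15,1],[34,0]]
[[8,1],[10,0],[15,1],[27,15],[34,0]]
[[8,1],[10,0],[15,1],[27,15],[34,0],[43,17],[50,0]]
[[8,1],[10,0],[15,1],[27,15],[34,0],[43,17],[50,0]]
[[8,1],[10,0],[15,1],[27,15],[34,7],[43,17],[50,0]]
[[7,16],[15,1],[27,15],[34,7],[43,17],[50,0]]
[[7,16],[15,1],[27,15],[34,7],[43,17],[50,0]]
[[7,16],[15,1],[27,15],[34,7],[37,17],[50,0]]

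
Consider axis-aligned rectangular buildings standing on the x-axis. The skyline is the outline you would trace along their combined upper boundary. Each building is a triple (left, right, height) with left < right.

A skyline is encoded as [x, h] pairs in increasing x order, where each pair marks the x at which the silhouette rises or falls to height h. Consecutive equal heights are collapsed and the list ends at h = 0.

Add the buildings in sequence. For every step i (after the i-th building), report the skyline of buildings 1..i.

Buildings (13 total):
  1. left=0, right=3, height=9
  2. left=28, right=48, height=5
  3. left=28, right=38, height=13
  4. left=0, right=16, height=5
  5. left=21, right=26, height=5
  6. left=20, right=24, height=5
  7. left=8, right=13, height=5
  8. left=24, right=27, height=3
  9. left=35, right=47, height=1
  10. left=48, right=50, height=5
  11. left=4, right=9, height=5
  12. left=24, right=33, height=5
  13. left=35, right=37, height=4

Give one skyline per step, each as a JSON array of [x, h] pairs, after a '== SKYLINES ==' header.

== SKYLINES ==
[[0,9],[3,0]]
[[0,9],[3,0],[28,5],[48,0]]
[[0,9],[3,0],[28,13],[38,5],[48,0]]
[[0,9],[3,5],[16,0],[28,13],[38,5],[48,0]]
[[0,9],[3,5],[16,0],[21,5],[26,0],[28,13],[38,5],[48,0]]
[[0,9],[3,5],[16,0],[20,5],[26,0],[28,13],[38,5],[48,0]]
[[0,9],[3,5],[16,0],[20,5],[26,0],[28,13],[38,5],[48,0]]
[[0,9],[3,5],[16,0],[20,5],[26,3],[27,0],[28,13],[38,5],[48,0]]
[[0,9],[3,5],[16,0],[20,5],[26,3],[27,0],[28,13],[38,5],[48,0]]
[[0,9],[3,5],[16,0],[20,5],[26,3],[27,0],[28,13],[38,5],[50,0]]
[[0,9],[3,5],[16,0],[20,5],[26,3],[27,0],[28,13],[38,5],[50,0]]
[[0,9],[3,5],[16,0],[20,5],[28,13],[38,5],[50,0]]
[[0,9],[3,5],[16,0],[20,5],[28,13],[38,5],[50,0]]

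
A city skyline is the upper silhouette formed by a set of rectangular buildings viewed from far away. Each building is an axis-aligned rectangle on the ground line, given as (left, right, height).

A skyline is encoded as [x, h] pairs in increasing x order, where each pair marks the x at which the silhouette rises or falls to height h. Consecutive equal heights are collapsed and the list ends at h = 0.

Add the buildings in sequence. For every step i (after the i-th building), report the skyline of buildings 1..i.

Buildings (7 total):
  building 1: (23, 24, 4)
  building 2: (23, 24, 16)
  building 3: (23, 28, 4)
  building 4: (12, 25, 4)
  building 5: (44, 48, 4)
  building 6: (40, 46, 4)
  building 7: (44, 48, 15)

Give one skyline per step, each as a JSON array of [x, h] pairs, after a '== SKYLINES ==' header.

== SKYLINES ==
[[23,4],[24,0]]
[[23,16],[24,0]]
[[23,16],[24,4],[28,0]]
[[12,4],[23,16],[24,4],[28,0]]
[[12,4],[23,16],[24,4],[28,0],[44,4],[48,0]]
[[12,4],[23,16],[24,4],[28,0],[40,4],[48,0]]
[[12,4],[23,16],[24,4],[28,0],[40,4],[44,15],[48,0]]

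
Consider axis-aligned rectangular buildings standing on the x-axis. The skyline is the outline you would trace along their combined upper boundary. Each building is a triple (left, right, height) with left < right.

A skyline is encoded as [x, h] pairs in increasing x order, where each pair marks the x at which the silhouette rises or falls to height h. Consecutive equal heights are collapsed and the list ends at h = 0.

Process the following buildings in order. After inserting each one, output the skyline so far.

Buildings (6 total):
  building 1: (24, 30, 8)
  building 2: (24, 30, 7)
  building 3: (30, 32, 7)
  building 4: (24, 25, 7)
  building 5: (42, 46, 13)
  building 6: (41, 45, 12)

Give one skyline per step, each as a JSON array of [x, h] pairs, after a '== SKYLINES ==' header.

== SKYLINES ==
[[24,8],[30,0]]
[[24,8],[30,0]]
[[24,8],[30,7],[32,0]]
[[24,8],[30,7],[32,0]]
[[24,8],[30,7],[32,0],[42,13],[46,0]]
[[24,8],[30,7],[32,0],[41,12],[42,13],[46,0]]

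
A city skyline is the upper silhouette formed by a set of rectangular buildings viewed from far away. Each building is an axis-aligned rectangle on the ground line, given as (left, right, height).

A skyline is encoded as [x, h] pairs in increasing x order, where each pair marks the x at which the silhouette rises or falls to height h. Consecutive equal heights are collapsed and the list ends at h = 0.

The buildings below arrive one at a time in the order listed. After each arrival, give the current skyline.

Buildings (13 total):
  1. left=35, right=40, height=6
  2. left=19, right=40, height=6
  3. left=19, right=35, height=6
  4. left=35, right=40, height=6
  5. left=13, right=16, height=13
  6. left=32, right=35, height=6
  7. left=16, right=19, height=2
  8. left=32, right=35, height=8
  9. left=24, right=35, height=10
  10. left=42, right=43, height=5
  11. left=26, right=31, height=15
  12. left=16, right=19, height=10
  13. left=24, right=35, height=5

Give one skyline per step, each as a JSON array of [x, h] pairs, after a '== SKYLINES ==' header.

== SKYLINES ==
[[35,6],[40,0]]
[[19,6],[40,0]]
[[19,6],[40,0]]
[[19,6],[40,0]]
[[13,13],[16,0],[19,6],[40,0]]
[[13,13],[16,0],[19,6],[40,0]]
[[13,13],[16,2],[19,6],[40,0]]
[[13,13],[16,2],[19,6],[32,8],[35,6],[40,0]]
[[13,13],[16,2],[19,6],[24,10],[35,6],[40,0]]
[[13,13],[16,2],[19,6],[24,10],[35,6],[40,0],[42,5],[43,0]]
[[13,13],[16,2],[19,6],[24,10],[26,15],[31,10],[35,6],[40,0],[42,5],[43,0]]
[[13,13],[16,10],[19,6],[24,10],[26,15],[31,10],[35,6],[40,0],[42,5],[43,0]]
[[13,13],[16,10],[19,6],[24,10],[26,15],[31,10],[35,6],[40,0],[42,5],[43,0]]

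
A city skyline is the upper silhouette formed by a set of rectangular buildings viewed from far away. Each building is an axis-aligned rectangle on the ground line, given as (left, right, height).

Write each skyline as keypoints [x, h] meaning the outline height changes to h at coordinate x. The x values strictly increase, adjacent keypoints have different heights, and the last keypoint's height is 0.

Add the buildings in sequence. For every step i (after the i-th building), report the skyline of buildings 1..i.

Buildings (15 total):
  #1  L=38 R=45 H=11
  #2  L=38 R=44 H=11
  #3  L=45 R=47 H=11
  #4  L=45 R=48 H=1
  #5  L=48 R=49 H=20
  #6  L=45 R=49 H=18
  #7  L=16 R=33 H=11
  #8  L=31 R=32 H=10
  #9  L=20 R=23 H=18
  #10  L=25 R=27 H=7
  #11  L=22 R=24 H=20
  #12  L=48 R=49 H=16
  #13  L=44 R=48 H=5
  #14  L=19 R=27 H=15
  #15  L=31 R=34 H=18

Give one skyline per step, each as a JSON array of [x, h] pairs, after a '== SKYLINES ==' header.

== SKYLINES ==
[[38,11],[45,0]]
[[38,11],[45,0]]
[[38,11],[47,0]]
[[38,11],[47,1],[48,0]]
[[38,11],[47,1],[48,20],[49,0]]
[[38,11],[45,18],[48,20],[49,0]]
[[16,11],[33,0],[38,11],[45,18],[48,20],[49,0]]
[[16,11],[33,0],[38,11],[45,18],[48,20],[49,0]]
[[16,11],[20,18],[23,11],[33,0],[38,11],[45,18],[48,20],[49,0]]
[[16,11],[20,18],[23,11],[33,0],[38,11],[45,18],[48,20],[49,0]]
[[16,11],[20,18],[22,20],[24,11],[33,0],[38,11],[45,18],[48,20],[49,0]]
[[16,11],[20,18],[22,20],[24,11],[33,0],[38,11],[45,18],[48,20],[49,0]]
[[16,11],[20,18],[22,20],[24,11],[33,0],[38,11],[45,18],[48,20],[49,0]]
[[16,11],[19,15],[20,18],[22,20],[24,15],[27,11],[33,0],[38,11],[45,18],[48,20],[49,0]]
[[16,11],[19,15],[20,18],[22,20],[24,15],[27,11],[31,18],[34,0],[38,11],[45,18],[48,20],[49,0]]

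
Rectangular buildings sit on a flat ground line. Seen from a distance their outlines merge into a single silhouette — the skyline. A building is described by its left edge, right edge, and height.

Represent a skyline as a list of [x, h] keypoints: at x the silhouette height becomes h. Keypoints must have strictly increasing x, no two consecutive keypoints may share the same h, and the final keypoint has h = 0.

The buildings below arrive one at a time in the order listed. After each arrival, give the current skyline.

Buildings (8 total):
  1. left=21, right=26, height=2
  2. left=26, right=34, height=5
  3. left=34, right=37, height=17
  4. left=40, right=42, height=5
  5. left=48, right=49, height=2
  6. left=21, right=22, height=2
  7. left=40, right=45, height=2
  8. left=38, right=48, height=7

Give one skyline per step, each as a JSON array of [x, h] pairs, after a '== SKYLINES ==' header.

== SKYLINES ==
[[21,2],[26,0]]
[[21,2],[26,5],[34,0]]
[[21,2],[26,5],[34,17],[37,0]]
[[21,2],[26,5],[34,17],[37,0],[40,5],[42,0]]
[[21,2],[26,5],[34,17],[37,0],[40,5],[42,0],[48,2],[49,0]]
[[21,2],[26,5],[34,17],[37,0],[40,5],[42,0],[48,2],[49,0]]
[[21,2],[26,5],[34,17],[37,0],[40,5],[42,2],[45,0],[48,2],[49,0]]
[[21,2],[26,5],[34,17],[37,0],[38,7],[48,2],[49,0]]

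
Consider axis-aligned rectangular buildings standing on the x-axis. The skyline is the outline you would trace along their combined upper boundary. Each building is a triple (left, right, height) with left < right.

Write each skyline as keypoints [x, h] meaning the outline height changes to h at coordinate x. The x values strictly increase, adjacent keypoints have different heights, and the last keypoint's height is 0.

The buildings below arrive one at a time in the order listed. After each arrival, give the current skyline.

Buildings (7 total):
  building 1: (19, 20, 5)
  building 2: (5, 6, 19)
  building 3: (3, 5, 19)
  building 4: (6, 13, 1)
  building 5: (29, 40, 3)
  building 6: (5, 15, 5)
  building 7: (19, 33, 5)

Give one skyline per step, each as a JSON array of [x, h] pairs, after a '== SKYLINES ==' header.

== SKYLINES ==
[[19,5],[20,0]]
[[5,19],[6,0],[19,5],[20,0]]
[[3,19],[6,0],[19,5],[20,0]]
[[3,19],[6,1],[13,0],[19,5],[20,0]]
[[3,19],[6,1],[13,0],[19,5],[20,0],[29,3],[40,0]]
[[3,19],[6,5],[15,0],[19,5],[20,0],[29,3],[40,0]]
[[3,19],[6,5],[15,0],[19,5],[33,3],[40,0]]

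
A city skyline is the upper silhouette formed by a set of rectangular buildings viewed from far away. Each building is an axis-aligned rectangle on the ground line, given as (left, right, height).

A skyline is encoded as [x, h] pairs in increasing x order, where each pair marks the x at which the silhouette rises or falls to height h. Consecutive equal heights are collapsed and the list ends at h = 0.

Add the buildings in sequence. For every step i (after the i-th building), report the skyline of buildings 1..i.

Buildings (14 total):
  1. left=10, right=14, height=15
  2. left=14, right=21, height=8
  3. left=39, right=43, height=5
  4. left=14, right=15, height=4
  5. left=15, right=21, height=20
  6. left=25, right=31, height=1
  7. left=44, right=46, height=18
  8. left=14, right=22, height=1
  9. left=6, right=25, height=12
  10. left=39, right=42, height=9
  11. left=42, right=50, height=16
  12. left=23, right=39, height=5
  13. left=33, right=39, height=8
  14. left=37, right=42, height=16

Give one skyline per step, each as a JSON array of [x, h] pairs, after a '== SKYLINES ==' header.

== SKYLINES ==
[[10,15],[14,0]]
[[10,15],[14,8],[21,0]]
[[10,15],[14,8],[21,0],[39,5],[43,0]]
[[10,15],[14,8],[21,0],[39,5],[43,0]]
[[10,15],[14,8],[15,20],[21,0],[39,5],[43,0]]
[[10,15],[14,8],[15,20],[21,0],[25,1],[31,0],[39,5],[43,0]]
[[10,15],[14,8],[15,20],[21,0],[25,1],[31,0],[39,5],[43,0],[44,18],[46,0]]
[[10,15],[14,8],[15,20],[21,1],[22,0],[25,1],[31,0],[39,5],[43,0],[44,18],[46,0]]
[[6,12],[10,15],[14,12],[15,20],[21,12],[25,1],[31,0],[39,5],[43,0],[44,18],[46,0]]
[[6,12],[10,15],[14,12],[15,20],[21,12],[25,1],[31,0],[39,9],[42,5],[43,0],[44,18],[46,0]]
[[6,12],[10,15],[14,12],[15,20],[21,12],[25,1],[31,0],[39,9],[42,16],[44,18],[46,16],[50,0]]
[[6,12],[10,15],[14,12],[15,20],[21,12],[25,5],[39,9],[42,16],[44,18],[46,16],[50,0]]
[[6,12],[10,15],[14,12],[15,20],[21,12],[25,5],[33,8],[39,9],[42,16],[44,18],[46,16],[50,0]]
[[6,12],[10,15],[14,12],[15,20],[21,12],[25,5],[33,8],[37,16],[44,18],[46,16],[50,0]]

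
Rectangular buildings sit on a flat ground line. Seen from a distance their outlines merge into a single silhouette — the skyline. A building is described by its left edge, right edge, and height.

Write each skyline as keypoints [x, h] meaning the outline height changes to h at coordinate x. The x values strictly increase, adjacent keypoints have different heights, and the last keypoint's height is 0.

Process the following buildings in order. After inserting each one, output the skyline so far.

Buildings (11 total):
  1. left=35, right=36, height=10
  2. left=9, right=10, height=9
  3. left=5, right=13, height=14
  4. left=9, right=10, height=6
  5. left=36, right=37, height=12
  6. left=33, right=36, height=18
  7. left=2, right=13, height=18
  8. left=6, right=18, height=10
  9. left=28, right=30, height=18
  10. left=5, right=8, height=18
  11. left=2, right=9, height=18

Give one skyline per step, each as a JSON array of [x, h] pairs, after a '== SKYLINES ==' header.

== SKYLINES ==
[[35,10],[36,0]]
[[9,9],[10,0],[35,10],[36,0]]
[[5,14],[13,0],[35,10],[36,0]]
[[5,14],[13,0],[35,10],[36,0]]
[[5,14],[13,0],[35,10],[36,12],[37,0]]
[[5,14],[13,0],[33,18],[36,12],[37,0]]
[[2,18],[13,0],[33,18],[36,12],[37,0]]
[[2,18],[13,10],[18,0],[33,18],[36,12],[37,0]]
[[2,18],[13,10],[18,0],[28,18],[30,0],[33,18],[36,12],[37,0]]
[[2,18],[13,10],[18,0],[28,18],[30,0],[33,18],[36,12],[37,0]]
[[2,18],[13,10],[18,0],[28,18],[30,0],[33,18],[36,12],[37,0]]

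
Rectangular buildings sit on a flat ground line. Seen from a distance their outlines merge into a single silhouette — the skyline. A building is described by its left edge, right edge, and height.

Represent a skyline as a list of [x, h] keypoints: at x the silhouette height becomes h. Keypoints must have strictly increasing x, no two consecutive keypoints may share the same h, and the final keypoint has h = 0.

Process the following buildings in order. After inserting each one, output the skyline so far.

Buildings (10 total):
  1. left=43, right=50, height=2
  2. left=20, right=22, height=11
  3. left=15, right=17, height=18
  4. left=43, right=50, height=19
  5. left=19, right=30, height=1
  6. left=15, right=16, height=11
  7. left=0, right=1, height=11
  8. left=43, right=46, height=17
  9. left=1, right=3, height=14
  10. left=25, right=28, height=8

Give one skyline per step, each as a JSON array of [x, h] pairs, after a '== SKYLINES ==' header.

== SKYLINES ==
[[43,2],[50,0]]
[[20,11],[22,0],[43,2],[50,0]]
[[15,18],[17,0],[20,11],[22,0],[43,2],[50,0]]
[[15,18],[17,0],[20,11],[22,0],[43,19],[50,0]]
[[15,18],[17,0],[19,1],[20,11],[22,1],[30,0],[43,19],[50,0]]
[[15,18],[17,0],[19,1],[20,11],[22,1],[30,0],[43,19],[50,0]]
[[0,11],[1,0],[15,18],[17,0],[19,1],[20,11],[22,1],[30,0],[43,19],[50,0]]
[[0,11],[1,0],[15,18],[17,0],[19,1],[20,11],[22,1],[30,0],[43,19],[50,0]]
[[0,11],[1,14],[3,0],[15,18],[17,0],[19,1],[20,11],[22,1],[30,0],[43,19],[50,0]]
[[0,11],[1,14],[3,0],[15,18],[17,0],[19,1],[20,11],[22,1],[25,8],[28,1],[30,0],[43,19],[50,0]]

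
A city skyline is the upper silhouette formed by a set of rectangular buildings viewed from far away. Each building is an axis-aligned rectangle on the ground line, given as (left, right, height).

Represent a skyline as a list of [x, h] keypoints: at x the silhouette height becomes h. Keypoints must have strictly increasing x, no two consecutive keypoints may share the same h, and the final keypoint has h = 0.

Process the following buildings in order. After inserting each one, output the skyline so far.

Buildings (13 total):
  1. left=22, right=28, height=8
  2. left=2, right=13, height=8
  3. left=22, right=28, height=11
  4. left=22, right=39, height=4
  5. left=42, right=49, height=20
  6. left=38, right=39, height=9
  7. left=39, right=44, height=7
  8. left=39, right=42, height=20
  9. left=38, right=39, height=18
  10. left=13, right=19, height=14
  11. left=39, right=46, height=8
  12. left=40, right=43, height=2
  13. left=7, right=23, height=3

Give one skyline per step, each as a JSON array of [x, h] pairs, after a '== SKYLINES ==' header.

== SKYLINES ==
[[22,8],[28,0]]
[[2,8],[13,0],[22,8],[28,0]]
[[2,8],[13,0],[22,11],[28,0]]
[[2,8],[13,0],[22,11],[28,4],[39,0]]
[[2,8],[13,0],[22,11],[28,4],[39,0],[42,20],[49,0]]
[[2,8],[13,0],[22,11],[28,4],[38,9],[39,0],[42,20],[49,0]]
[[2,8],[13,0],[22,11],[28,4],[38,9],[39,7],[42,20],[49,0]]
[[2,8],[13,0],[22,11],[28,4],[38,9],[39,20],[49,0]]
[[2,8],[13,0],[22,11],[28,4],[38,18],[39,20],[49,0]]
[[2,8],[13,14],[19,0],[22,11],[28,4],[38,18],[39,20],[49,0]]
[[2,8],[13,14],[19,0],[22,11],[28,4],[38,18],[39,20],[49,0]]
[[2,8],[13,14],[19,0],[22,11],[28,4],[38,18],[39,20],[49,0]]
[[2,8],[13,14],[19,3],[22,11],[28,4],[38,18],[39,20],[49,0]]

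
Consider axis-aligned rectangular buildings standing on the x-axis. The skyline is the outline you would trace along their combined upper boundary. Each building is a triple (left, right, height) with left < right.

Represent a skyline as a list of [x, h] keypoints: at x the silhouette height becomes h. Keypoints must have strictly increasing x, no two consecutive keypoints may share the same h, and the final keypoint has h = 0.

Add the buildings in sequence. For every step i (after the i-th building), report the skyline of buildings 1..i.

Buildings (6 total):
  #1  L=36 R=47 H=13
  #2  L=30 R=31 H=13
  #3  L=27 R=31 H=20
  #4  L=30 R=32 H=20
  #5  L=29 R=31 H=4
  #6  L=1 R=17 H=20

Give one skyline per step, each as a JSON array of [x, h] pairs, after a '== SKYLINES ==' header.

== SKYLINES ==
[[36,13],[47,0]]
[[30,13],[31,0],[36,13],[47,0]]
[[27,20],[31,0],[36,13],[47,0]]
[[27,20],[32,0],[36,13],[47,0]]
[[27,20],[32,0],[36,13],[47,0]]
[[1,20],[17,0],[27,20],[32,0],[36,13],[47,0]]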